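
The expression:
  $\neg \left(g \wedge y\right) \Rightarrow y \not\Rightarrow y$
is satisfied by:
  {g: True, y: True}


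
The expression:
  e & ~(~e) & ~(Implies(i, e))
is never true.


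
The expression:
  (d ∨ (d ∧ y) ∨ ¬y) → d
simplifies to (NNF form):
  d ∨ y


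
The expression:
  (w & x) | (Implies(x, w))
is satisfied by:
  {w: True, x: False}
  {x: False, w: False}
  {x: True, w: True}


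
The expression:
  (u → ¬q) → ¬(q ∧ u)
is always true.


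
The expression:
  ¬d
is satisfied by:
  {d: False}


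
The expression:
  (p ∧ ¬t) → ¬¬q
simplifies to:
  q ∨ t ∨ ¬p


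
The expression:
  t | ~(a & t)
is always true.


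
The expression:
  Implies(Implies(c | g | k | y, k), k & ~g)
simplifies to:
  (c & ~g) | (g & ~k) | (k & ~g) | (y & ~g)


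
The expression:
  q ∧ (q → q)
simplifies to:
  q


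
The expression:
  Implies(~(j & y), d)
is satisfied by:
  {d: True, j: True, y: True}
  {d: True, j: True, y: False}
  {d: True, y: True, j: False}
  {d: True, y: False, j: False}
  {j: True, y: True, d: False}


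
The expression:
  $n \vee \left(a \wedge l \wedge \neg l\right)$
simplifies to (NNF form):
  $n$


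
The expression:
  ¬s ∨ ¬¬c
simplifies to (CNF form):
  c ∨ ¬s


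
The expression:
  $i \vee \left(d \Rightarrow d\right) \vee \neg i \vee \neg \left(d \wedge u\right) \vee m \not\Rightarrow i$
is always true.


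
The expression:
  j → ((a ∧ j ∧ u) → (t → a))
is always true.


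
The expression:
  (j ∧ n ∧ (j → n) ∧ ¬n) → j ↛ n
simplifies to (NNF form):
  True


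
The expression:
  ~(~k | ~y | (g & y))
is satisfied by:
  {y: True, k: True, g: False}


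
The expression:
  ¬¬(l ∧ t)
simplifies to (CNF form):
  l ∧ t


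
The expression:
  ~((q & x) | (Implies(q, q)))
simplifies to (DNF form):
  False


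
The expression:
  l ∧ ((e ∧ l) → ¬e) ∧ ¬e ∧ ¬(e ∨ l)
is never true.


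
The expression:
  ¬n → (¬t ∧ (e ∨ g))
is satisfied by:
  {n: True, g: True, e: True, t: False}
  {n: True, g: True, e: False, t: False}
  {n: True, e: True, g: False, t: False}
  {n: True, e: False, g: False, t: False}
  {n: True, t: True, g: True, e: True}
  {n: True, t: True, g: True, e: False}
  {n: True, t: True, g: False, e: True}
  {n: True, t: True, g: False, e: False}
  {g: True, e: True, n: False, t: False}
  {g: True, n: False, e: False, t: False}
  {e: True, n: False, g: False, t: False}


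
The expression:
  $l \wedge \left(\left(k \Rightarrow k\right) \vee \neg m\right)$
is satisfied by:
  {l: True}


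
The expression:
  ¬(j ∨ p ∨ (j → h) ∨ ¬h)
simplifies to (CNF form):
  False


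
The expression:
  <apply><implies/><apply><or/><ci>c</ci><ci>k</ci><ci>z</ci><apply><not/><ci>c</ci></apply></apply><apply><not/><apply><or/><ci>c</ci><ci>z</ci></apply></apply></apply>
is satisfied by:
  {z: False, c: False}


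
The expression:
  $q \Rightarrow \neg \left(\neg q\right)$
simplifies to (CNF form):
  $\text{True}$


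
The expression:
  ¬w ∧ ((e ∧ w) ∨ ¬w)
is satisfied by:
  {w: False}


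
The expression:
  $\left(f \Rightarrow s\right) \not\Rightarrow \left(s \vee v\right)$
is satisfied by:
  {v: False, f: False, s: False}


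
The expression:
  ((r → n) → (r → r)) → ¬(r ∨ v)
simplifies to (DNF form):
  ¬r ∧ ¬v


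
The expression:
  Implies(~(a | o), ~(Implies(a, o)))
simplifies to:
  a | o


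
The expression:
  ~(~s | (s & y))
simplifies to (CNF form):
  s & ~y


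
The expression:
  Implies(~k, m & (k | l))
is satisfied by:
  {k: True, m: True, l: True}
  {k: True, m: True, l: False}
  {k: True, l: True, m: False}
  {k: True, l: False, m: False}
  {m: True, l: True, k: False}


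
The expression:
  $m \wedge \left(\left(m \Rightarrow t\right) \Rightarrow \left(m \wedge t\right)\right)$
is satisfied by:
  {m: True}


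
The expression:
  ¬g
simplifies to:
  ¬g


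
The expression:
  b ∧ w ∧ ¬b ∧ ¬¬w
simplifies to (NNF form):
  False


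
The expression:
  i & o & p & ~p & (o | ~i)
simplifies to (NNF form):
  False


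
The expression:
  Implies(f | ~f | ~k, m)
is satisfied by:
  {m: True}


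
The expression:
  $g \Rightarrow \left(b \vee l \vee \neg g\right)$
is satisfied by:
  {b: True, l: True, g: False}
  {b: True, g: False, l: False}
  {l: True, g: False, b: False}
  {l: False, g: False, b: False}
  {b: True, l: True, g: True}
  {b: True, g: True, l: False}
  {l: True, g: True, b: False}


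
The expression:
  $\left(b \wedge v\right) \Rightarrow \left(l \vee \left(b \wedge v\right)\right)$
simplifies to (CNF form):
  $\text{True}$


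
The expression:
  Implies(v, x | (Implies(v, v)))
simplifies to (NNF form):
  True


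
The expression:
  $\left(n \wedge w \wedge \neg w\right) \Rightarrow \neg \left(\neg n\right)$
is always true.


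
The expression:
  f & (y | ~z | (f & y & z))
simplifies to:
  f & (y | ~z)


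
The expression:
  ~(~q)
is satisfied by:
  {q: True}


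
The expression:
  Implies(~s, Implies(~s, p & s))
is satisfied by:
  {s: True}


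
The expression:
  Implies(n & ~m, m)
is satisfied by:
  {m: True, n: False}
  {n: False, m: False}
  {n: True, m: True}


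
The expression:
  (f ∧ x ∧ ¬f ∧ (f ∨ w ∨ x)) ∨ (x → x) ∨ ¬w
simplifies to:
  True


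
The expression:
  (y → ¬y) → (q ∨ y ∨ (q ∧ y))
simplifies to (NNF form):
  q ∨ y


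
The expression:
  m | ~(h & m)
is always true.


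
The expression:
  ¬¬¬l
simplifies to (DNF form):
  ¬l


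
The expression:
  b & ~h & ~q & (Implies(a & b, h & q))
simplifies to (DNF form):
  b & ~a & ~h & ~q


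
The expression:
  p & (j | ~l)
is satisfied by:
  {j: True, p: True, l: False}
  {p: True, l: False, j: False}
  {j: True, l: True, p: True}


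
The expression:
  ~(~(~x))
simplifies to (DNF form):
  ~x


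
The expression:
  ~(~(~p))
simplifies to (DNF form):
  ~p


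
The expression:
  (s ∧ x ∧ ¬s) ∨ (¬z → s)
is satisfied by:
  {z: True, s: True}
  {z: True, s: False}
  {s: True, z: False}


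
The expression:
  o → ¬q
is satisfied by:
  {o: False, q: False}
  {q: True, o: False}
  {o: True, q: False}


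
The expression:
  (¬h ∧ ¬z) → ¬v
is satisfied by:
  {h: True, z: True, v: False}
  {h: True, v: False, z: False}
  {z: True, v: False, h: False}
  {z: False, v: False, h: False}
  {h: True, z: True, v: True}
  {h: True, v: True, z: False}
  {z: True, v: True, h: False}


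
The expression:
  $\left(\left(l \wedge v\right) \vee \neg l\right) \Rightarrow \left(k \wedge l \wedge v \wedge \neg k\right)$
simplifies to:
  $l \wedge \neg v$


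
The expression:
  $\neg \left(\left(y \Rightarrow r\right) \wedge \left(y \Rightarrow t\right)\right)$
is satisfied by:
  {y: True, t: False, r: False}
  {r: True, y: True, t: False}
  {t: True, y: True, r: False}


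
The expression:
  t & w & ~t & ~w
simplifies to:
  False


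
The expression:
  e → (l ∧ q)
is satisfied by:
  {q: True, l: True, e: False}
  {q: True, l: False, e: False}
  {l: True, q: False, e: False}
  {q: False, l: False, e: False}
  {q: True, e: True, l: True}


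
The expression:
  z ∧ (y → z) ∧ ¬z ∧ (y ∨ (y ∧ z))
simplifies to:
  False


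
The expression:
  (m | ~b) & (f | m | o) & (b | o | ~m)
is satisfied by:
  {f: True, o: True, m: True, b: False}
  {o: True, m: True, f: False, b: False}
  {f: True, o: True, m: False, b: False}
  {o: True, f: False, m: False, b: False}
  {f: True, m: False, o: False, b: False}
  {b: True, f: True, o: True, m: True}
  {b: True, o: True, m: True, f: False}
  {b: True, f: True, m: True, o: False}
  {b: True, m: True, f: False, o: False}


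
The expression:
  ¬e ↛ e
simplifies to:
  ¬e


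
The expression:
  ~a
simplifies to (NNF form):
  ~a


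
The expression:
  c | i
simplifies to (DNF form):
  c | i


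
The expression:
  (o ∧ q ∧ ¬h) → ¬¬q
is always true.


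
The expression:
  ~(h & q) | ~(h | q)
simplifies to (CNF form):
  ~h | ~q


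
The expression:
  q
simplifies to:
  q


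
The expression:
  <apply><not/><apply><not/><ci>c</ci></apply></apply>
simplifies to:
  <ci>c</ci>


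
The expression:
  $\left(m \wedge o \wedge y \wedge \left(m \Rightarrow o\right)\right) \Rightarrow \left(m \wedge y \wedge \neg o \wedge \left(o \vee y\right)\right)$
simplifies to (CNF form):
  $\neg m \vee \neg o \vee \neg y$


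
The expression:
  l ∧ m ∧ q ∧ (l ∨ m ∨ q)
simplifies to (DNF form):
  l ∧ m ∧ q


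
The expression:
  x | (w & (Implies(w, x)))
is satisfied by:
  {x: True}


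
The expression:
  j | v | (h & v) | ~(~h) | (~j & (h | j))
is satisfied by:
  {v: True, h: True, j: True}
  {v: True, h: True, j: False}
  {v: True, j: True, h: False}
  {v: True, j: False, h: False}
  {h: True, j: True, v: False}
  {h: True, j: False, v: False}
  {j: True, h: False, v: False}


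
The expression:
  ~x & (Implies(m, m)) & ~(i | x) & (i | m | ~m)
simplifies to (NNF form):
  ~i & ~x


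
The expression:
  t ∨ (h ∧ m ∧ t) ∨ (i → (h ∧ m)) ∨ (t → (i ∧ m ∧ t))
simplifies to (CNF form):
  True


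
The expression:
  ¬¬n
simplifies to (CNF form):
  n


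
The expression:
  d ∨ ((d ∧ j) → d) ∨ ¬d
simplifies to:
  True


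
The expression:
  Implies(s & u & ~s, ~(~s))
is always true.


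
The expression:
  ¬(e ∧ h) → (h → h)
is always true.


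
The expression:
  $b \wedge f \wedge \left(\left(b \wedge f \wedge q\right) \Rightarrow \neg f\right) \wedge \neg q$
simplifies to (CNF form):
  $b \wedge f \wedge \neg q$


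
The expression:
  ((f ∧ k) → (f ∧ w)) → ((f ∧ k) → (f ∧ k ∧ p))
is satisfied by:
  {p: True, w: False, k: False, f: False}
  {p: False, w: False, k: False, f: False}
  {f: True, p: True, w: False, k: False}
  {f: True, p: False, w: False, k: False}
  {p: True, k: True, f: False, w: False}
  {k: True, f: False, w: False, p: False}
  {f: True, k: True, p: True, w: False}
  {f: True, k: True, p: False, w: False}
  {p: True, w: True, f: False, k: False}
  {w: True, f: False, k: False, p: False}
  {p: True, f: True, w: True, k: False}
  {f: True, w: True, p: False, k: False}
  {p: True, k: True, w: True, f: False}
  {k: True, w: True, f: False, p: False}
  {f: True, k: True, w: True, p: True}


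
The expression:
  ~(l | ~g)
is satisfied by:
  {g: True, l: False}


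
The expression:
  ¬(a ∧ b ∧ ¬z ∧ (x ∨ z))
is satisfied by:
  {z: True, x: False, a: False, b: False}
  {b: False, x: False, z: False, a: False}
  {b: True, z: True, x: False, a: False}
  {b: True, x: False, z: False, a: False}
  {a: True, z: True, b: False, x: False}
  {a: True, b: False, x: False, z: False}
  {a: True, b: True, z: True, x: False}
  {a: True, b: True, x: False, z: False}
  {z: True, x: True, a: False, b: False}
  {x: True, a: False, z: False, b: False}
  {b: True, x: True, z: True, a: False}
  {b: True, x: True, a: False, z: False}
  {z: True, x: True, a: True, b: False}
  {x: True, a: True, b: False, z: False}
  {b: True, x: True, a: True, z: True}


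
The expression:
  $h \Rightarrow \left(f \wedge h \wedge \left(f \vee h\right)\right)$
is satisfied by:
  {f: True, h: False}
  {h: False, f: False}
  {h: True, f: True}


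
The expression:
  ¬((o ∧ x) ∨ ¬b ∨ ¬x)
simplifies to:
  b ∧ x ∧ ¬o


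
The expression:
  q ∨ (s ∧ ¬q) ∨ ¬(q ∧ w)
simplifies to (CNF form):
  True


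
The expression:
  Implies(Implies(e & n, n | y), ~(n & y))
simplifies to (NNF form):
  ~n | ~y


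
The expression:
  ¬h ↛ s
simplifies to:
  s ∨ ¬h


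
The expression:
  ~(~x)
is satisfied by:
  {x: True}


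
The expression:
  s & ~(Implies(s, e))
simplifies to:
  s & ~e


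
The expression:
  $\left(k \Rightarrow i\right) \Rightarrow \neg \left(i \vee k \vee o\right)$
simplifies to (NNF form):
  $\neg i \wedge \left(k \vee \neg o\right)$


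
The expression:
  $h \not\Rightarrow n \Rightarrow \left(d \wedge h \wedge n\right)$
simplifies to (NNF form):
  $n \vee \neg h$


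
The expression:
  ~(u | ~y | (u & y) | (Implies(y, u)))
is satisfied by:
  {y: True, u: False}


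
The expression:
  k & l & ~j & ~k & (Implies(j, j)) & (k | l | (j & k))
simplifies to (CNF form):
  False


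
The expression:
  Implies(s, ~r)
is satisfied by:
  {s: False, r: False}
  {r: True, s: False}
  {s: True, r: False}


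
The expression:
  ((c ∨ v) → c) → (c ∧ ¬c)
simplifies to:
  v ∧ ¬c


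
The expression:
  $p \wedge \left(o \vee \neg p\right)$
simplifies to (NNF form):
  $o \wedge p$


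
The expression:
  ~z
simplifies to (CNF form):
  ~z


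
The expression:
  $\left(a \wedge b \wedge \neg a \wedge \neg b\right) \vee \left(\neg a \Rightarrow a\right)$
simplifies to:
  $a$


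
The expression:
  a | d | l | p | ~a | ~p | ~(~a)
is always true.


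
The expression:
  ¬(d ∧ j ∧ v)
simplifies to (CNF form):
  ¬d ∨ ¬j ∨ ¬v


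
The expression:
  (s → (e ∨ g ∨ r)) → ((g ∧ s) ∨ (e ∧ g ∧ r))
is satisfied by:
  {s: True, g: True, e: False, r: False}
  {r: True, s: True, g: True, e: False}
  {s: True, e: True, g: True, r: False}
  {r: True, s: True, e: True, g: True}
  {s: True, g: False, e: False, r: False}
  {r: True, e: True, g: True, s: False}


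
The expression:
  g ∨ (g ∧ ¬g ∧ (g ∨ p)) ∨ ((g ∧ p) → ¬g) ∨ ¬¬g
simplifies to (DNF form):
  True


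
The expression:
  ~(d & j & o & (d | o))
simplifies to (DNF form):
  ~d | ~j | ~o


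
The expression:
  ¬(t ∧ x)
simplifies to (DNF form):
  ¬t ∨ ¬x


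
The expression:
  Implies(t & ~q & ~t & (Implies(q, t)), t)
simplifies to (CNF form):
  True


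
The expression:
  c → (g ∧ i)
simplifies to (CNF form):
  (g ∨ ¬c) ∧ (i ∨ ¬c)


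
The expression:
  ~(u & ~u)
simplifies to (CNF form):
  True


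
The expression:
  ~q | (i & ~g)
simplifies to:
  ~q | (i & ~g)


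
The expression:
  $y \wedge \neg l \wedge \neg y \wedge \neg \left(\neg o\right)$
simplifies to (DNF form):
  $\text{False}$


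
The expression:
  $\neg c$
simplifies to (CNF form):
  $\neg c$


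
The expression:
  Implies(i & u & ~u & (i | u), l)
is always true.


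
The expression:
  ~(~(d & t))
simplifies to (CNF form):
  d & t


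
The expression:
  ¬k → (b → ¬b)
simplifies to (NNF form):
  k ∨ ¬b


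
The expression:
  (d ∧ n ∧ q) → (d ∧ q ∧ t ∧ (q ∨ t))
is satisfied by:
  {t: True, q: False, n: False, d: False}
  {d: False, q: False, t: False, n: False}
  {d: True, t: True, q: False, n: False}
  {d: True, q: False, t: False, n: False}
  {n: True, t: True, d: False, q: False}
  {n: True, d: False, q: False, t: False}
  {n: True, d: True, t: True, q: False}
  {n: True, d: True, q: False, t: False}
  {t: True, q: True, n: False, d: False}
  {q: True, n: False, t: False, d: False}
  {d: True, q: True, t: True, n: False}
  {d: True, q: True, n: False, t: False}
  {t: True, q: True, n: True, d: False}
  {q: True, n: True, d: False, t: False}
  {d: True, q: True, n: True, t: True}


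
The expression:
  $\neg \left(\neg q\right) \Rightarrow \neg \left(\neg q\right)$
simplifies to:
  $\text{True}$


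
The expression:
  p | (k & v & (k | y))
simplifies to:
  p | (k & v)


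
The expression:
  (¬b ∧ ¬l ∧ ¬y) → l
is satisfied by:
  {y: True, b: True, l: True}
  {y: True, b: True, l: False}
  {y: True, l: True, b: False}
  {y: True, l: False, b: False}
  {b: True, l: True, y: False}
  {b: True, l: False, y: False}
  {l: True, b: False, y: False}


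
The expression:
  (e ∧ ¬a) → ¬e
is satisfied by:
  {a: True, e: False}
  {e: False, a: False}
  {e: True, a: True}


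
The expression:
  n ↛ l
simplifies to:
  n ∧ ¬l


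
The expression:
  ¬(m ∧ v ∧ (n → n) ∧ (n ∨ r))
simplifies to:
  (¬n ∧ ¬r) ∨ ¬m ∨ ¬v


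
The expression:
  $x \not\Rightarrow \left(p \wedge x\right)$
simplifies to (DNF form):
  $x \wedge \neg p$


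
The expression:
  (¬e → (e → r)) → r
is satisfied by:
  {r: True}


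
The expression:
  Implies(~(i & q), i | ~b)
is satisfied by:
  {i: True, b: False}
  {b: False, i: False}
  {b: True, i: True}


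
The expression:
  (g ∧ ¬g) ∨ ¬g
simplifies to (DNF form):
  ¬g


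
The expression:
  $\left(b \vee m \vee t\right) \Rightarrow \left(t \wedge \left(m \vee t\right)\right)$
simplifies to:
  $t \vee \left(\neg b \wedge \neg m\right)$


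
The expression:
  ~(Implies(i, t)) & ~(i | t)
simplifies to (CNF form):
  False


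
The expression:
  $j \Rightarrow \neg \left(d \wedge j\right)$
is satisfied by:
  {d: False, j: False}
  {j: True, d: False}
  {d: True, j: False}


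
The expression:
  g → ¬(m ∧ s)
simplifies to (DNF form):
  ¬g ∨ ¬m ∨ ¬s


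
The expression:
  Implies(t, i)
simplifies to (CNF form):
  i | ~t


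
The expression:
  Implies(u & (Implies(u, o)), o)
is always true.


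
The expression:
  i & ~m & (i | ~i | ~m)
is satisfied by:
  {i: True, m: False}


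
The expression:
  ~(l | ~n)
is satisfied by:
  {n: True, l: False}


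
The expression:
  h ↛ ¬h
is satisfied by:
  {h: True}


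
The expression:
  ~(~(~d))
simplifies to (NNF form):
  ~d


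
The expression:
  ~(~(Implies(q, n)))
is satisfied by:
  {n: True, q: False}
  {q: False, n: False}
  {q: True, n: True}


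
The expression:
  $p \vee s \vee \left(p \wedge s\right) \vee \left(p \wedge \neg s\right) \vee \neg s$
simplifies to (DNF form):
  $\text{True}$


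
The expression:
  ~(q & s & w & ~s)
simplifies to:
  True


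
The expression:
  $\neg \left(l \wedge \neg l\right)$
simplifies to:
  $\text{True}$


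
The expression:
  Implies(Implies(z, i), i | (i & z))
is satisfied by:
  {i: True, z: True}
  {i: True, z: False}
  {z: True, i: False}


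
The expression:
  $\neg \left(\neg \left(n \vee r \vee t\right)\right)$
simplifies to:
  $n \vee r \vee t$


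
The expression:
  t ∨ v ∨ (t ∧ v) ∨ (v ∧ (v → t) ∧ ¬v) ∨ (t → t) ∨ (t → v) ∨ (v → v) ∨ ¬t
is always true.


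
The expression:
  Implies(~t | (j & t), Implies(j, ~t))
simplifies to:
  ~j | ~t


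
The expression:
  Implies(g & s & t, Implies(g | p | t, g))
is always true.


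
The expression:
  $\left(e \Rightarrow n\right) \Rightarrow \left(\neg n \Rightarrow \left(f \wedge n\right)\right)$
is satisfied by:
  {n: True, e: True}
  {n: True, e: False}
  {e: True, n: False}


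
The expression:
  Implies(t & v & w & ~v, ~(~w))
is always true.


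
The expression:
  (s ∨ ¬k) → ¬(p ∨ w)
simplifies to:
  (k ∨ ¬p) ∧ (k ∨ ¬w) ∧ (¬p ∨ ¬s) ∧ (¬s ∨ ¬w)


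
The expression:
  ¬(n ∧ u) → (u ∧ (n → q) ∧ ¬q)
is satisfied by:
  {n: True, u: True, q: False}
  {u: True, q: False, n: False}
  {n: True, q: True, u: True}


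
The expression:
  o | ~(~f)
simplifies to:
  f | o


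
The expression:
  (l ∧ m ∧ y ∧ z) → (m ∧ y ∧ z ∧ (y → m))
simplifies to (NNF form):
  True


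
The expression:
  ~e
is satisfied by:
  {e: False}


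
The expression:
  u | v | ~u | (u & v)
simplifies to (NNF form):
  True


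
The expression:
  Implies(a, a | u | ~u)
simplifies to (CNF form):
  True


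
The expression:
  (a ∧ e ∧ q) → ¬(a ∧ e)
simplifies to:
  ¬a ∨ ¬e ∨ ¬q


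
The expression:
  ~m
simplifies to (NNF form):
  ~m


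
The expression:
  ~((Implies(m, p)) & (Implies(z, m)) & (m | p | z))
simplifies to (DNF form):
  ~p | (z & ~m)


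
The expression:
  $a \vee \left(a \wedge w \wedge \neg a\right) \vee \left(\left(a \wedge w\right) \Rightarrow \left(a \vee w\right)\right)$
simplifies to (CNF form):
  $\text{True}$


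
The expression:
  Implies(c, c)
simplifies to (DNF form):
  True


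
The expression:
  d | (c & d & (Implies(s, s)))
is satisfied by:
  {d: True}


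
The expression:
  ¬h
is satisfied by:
  {h: False}


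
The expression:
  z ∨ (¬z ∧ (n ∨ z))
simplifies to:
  n ∨ z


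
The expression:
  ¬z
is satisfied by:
  {z: False}


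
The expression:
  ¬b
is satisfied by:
  {b: False}


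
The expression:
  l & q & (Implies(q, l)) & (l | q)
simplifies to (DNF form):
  l & q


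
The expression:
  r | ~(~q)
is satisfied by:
  {r: True, q: True}
  {r: True, q: False}
  {q: True, r: False}


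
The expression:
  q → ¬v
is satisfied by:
  {v: False, q: False}
  {q: True, v: False}
  {v: True, q: False}


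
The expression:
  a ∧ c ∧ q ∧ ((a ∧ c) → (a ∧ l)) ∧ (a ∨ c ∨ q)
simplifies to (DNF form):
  a ∧ c ∧ l ∧ q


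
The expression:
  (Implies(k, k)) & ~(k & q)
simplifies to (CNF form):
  ~k | ~q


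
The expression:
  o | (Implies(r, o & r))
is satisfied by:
  {o: True, r: False}
  {r: False, o: False}
  {r: True, o: True}


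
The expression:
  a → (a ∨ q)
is always true.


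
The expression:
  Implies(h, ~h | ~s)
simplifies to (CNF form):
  ~h | ~s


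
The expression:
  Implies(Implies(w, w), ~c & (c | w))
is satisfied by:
  {w: True, c: False}


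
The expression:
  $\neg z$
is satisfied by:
  {z: False}


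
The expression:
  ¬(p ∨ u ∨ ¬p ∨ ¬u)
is never true.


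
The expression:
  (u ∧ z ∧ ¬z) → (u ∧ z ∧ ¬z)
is always true.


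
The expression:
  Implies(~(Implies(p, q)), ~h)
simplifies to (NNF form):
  q | ~h | ~p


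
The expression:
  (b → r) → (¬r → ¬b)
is always true.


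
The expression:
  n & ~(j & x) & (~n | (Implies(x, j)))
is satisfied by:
  {n: True, x: False}


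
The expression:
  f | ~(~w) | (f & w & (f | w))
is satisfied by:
  {w: True, f: True}
  {w: True, f: False}
  {f: True, w: False}


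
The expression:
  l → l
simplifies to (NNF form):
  True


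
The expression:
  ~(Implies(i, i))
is never true.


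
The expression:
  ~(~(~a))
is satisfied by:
  {a: False}


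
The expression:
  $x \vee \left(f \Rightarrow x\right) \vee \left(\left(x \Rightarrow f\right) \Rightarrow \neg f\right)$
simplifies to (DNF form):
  $x \vee \neg f$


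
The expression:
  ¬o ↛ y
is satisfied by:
  {y: False, o: False}


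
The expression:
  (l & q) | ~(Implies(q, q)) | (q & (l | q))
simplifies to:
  q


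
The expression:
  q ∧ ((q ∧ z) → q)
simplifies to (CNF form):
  q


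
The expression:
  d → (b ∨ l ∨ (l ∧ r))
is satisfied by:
  {b: True, l: True, d: False}
  {b: True, l: False, d: False}
  {l: True, b: False, d: False}
  {b: False, l: False, d: False}
  {b: True, d: True, l: True}
  {b: True, d: True, l: False}
  {d: True, l: True, b: False}


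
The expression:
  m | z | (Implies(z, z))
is always true.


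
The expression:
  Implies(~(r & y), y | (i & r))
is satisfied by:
  {i: True, y: True, r: True}
  {i: True, y: True, r: False}
  {y: True, r: True, i: False}
  {y: True, r: False, i: False}
  {i: True, r: True, y: False}


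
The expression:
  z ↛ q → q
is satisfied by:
  {q: True, z: False}
  {z: False, q: False}
  {z: True, q: True}


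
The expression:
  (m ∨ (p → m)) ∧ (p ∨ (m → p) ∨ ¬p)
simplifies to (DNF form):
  m ∨ ¬p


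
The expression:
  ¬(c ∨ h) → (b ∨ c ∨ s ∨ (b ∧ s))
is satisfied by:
  {s: True, b: True, c: True, h: True}
  {s: True, b: True, c: True, h: False}
  {s: True, b: True, h: True, c: False}
  {s: True, b: True, h: False, c: False}
  {s: True, c: True, h: True, b: False}
  {s: True, c: True, h: False, b: False}
  {s: True, c: False, h: True, b: False}
  {s: True, c: False, h: False, b: False}
  {b: True, c: True, h: True, s: False}
  {b: True, c: True, h: False, s: False}
  {b: True, h: True, c: False, s: False}
  {b: True, h: False, c: False, s: False}
  {c: True, h: True, b: False, s: False}
  {c: True, b: False, h: False, s: False}
  {h: True, b: False, c: False, s: False}


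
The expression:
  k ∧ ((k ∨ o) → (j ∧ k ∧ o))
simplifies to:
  j ∧ k ∧ o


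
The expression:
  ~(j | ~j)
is never true.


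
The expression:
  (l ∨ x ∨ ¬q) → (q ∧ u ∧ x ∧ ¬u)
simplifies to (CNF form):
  q ∧ ¬l ∧ ¬x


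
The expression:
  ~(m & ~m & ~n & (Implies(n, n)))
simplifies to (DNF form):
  True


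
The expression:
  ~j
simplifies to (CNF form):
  ~j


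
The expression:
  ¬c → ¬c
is always true.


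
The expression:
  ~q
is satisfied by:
  {q: False}


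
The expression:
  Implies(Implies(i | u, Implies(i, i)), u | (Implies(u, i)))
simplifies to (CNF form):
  True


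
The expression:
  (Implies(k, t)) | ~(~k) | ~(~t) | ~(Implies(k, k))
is always true.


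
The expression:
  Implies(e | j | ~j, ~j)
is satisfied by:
  {j: False}


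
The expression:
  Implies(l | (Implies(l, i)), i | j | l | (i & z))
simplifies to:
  i | j | l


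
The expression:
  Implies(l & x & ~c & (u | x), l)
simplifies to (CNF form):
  True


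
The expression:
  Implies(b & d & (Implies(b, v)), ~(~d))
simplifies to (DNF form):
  True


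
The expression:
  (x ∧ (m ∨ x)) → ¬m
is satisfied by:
  {m: False, x: False}
  {x: True, m: False}
  {m: True, x: False}


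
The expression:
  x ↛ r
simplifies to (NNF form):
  x ∧ ¬r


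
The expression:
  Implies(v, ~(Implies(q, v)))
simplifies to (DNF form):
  ~v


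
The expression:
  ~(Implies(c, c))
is never true.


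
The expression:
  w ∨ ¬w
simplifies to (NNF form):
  True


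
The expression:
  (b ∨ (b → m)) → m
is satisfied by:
  {m: True}


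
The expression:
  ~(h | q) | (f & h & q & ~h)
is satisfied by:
  {q: False, h: False}


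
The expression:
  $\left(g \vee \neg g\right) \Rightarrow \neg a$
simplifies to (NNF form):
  $\neg a$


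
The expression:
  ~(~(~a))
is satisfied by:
  {a: False}


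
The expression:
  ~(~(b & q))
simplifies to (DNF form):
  b & q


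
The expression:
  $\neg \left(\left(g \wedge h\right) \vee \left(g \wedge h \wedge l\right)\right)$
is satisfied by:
  {h: False, g: False}
  {g: True, h: False}
  {h: True, g: False}


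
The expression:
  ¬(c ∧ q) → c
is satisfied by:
  {c: True}


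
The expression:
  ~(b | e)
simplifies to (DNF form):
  ~b & ~e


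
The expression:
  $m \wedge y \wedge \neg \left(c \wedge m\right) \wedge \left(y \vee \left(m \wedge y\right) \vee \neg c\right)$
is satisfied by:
  {m: True, y: True, c: False}


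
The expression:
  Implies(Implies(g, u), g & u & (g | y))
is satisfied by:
  {g: True}


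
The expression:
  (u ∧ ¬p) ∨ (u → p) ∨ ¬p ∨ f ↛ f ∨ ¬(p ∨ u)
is always true.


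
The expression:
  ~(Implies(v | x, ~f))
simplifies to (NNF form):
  f & (v | x)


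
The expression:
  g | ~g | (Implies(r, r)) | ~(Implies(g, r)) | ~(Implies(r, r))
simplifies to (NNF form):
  True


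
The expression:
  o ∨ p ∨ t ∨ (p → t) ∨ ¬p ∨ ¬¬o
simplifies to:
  True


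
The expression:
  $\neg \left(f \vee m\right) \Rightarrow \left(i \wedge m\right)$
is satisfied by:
  {m: True, f: True}
  {m: True, f: False}
  {f: True, m: False}


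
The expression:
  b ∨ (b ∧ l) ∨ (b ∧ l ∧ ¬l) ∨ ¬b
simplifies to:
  True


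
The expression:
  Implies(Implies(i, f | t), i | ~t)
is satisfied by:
  {i: True, t: False}
  {t: False, i: False}
  {t: True, i: True}


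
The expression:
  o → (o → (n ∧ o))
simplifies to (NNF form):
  n ∨ ¬o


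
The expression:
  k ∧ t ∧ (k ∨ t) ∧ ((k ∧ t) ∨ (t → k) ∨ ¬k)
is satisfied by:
  {t: True, k: True}


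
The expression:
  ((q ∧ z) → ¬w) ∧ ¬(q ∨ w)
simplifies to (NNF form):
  ¬q ∧ ¬w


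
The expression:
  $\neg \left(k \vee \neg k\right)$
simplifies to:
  $\text{False}$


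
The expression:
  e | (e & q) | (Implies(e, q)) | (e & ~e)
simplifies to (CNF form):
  True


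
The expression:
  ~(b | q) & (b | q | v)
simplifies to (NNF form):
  v & ~b & ~q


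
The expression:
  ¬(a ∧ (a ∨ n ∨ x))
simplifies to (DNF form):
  ¬a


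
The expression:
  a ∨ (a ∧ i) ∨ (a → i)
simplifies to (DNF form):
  True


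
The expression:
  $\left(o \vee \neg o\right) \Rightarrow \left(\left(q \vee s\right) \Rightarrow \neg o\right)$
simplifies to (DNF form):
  $\left(\neg q \wedge \neg s\right) \vee \neg o$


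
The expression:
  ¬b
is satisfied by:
  {b: False}


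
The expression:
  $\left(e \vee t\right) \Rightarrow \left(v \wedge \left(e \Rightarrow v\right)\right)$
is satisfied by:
  {v: True, e: False, t: False}
  {t: True, v: True, e: False}
  {v: True, e: True, t: False}
  {t: True, v: True, e: True}
  {t: False, e: False, v: False}


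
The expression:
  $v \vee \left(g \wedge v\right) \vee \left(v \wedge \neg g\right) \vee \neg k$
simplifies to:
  $v \vee \neg k$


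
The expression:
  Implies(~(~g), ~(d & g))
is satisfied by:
  {g: False, d: False}
  {d: True, g: False}
  {g: True, d: False}


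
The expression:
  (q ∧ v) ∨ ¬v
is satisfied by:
  {q: True, v: False}
  {v: False, q: False}
  {v: True, q: True}


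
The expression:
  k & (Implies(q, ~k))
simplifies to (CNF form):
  k & ~q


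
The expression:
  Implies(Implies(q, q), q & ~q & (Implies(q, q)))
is never true.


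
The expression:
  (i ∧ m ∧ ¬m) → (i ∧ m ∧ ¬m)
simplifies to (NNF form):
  True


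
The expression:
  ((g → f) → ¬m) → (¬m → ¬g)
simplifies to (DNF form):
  m ∨ ¬g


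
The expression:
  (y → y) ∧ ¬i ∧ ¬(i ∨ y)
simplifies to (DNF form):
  ¬i ∧ ¬y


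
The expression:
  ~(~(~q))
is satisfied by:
  {q: False}


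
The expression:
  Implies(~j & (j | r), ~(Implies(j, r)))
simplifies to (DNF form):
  j | ~r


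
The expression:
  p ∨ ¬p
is always true.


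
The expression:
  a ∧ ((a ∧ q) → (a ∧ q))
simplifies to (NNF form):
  a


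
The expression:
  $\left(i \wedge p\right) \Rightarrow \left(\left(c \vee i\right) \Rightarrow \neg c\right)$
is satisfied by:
  {p: False, c: False, i: False}
  {i: True, p: False, c: False}
  {c: True, p: False, i: False}
  {i: True, c: True, p: False}
  {p: True, i: False, c: False}
  {i: True, p: True, c: False}
  {c: True, p: True, i: False}


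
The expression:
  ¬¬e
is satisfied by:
  {e: True}


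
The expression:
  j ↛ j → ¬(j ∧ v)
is always true.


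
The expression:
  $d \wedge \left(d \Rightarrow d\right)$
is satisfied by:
  {d: True}


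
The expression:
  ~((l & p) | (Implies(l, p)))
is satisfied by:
  {l: True, p: False}


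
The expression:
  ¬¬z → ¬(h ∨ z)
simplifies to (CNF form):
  ¬z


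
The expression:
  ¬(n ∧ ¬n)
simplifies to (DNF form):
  True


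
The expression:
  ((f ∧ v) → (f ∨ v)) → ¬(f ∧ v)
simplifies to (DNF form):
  ¬f ∨ ¬v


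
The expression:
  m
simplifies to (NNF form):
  m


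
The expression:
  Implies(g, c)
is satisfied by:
  {c: True, g: False}
  {g: False, c: False}
  {g: True, c: True}


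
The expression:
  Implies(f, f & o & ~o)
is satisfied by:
  {f: False}


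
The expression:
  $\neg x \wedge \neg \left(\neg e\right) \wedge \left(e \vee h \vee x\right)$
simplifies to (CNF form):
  $e \wedge \neg x$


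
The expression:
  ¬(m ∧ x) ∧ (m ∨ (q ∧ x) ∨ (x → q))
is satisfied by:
  {q: True, m: False, x: False}
  {m: False, x: False, q: False}
  {q: True, m: True, x: False}
  {m: True, q: False, x: False}
  {x: True, q: True, m: False}


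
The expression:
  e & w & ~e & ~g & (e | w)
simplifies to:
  False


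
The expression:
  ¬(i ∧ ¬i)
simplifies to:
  True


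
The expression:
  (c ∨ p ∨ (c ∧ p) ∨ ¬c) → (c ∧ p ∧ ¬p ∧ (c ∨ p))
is never true.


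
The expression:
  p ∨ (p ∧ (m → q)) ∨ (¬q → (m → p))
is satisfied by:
  {p: True, q: True, m: False}
  {p: True, m: False, q: False}
  {q: True, m: False, p: False}
  {q: False, m: False, p: False}
  {p: True, q: True, m: True}
  {p: True, m: True, q: False}
  {q: True, m: True, p: False}


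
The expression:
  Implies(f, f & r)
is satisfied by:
  {r: True, f: False}
  {f: False, r: False}
  {f: True, r: True}


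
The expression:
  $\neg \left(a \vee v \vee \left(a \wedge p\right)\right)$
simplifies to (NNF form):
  $\neg a \wedge \neg v$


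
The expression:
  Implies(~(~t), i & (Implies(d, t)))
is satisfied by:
  {i: True, t: False}
  {t: False, i: False}
  {t: True, i: True}


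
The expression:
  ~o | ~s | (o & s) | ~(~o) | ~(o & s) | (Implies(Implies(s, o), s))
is always true.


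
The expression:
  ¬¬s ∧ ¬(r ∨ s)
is never true.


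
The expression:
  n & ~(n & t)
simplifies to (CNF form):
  n & ~t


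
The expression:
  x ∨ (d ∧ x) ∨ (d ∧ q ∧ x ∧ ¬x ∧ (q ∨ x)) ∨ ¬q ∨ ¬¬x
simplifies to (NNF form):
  x ∨ ¬q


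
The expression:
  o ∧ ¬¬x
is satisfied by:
  {x: True, o: True}


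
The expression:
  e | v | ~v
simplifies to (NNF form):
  True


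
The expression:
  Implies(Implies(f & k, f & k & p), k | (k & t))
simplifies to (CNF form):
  k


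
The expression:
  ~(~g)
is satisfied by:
  {g: True}


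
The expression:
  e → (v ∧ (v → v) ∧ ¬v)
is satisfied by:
  {e: False}


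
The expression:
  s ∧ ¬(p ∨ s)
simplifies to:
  False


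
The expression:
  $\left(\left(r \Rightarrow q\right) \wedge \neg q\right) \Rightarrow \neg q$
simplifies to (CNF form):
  $\text{True}$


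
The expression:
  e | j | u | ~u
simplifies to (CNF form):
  True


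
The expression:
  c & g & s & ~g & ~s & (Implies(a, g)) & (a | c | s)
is never true.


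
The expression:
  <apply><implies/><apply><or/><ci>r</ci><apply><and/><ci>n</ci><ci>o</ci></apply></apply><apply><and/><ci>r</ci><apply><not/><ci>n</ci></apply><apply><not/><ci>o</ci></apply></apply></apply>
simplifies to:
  <apply><or/><apply><and/><apply><not/><ci>n</ci></apply><apply><not/><ci>o</ci></apply></apply><apply><and/><apply><not/><ci>n</ci></apply><apply><not/><ci>r</ci></apply></apply><apply><and/><apply><not/><ci>o</ci></apply><apply><not/><ci>r</ci></apply></apply></apply>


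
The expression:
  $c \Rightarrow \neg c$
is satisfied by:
  {c: False}


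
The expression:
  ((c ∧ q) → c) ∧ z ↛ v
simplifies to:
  z ∧ ¬v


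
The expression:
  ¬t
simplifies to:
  ¬t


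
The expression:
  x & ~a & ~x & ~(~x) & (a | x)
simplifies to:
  False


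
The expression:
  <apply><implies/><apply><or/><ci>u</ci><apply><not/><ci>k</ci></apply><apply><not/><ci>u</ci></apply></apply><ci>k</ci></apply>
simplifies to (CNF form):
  <ci>k</ci>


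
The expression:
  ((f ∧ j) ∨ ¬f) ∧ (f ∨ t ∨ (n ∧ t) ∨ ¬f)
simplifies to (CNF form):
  j ∨ ¬f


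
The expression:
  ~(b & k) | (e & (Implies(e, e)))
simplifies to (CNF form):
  e | ~b | ~k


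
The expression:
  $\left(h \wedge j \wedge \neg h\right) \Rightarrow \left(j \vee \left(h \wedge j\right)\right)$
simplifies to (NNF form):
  $\text{True}$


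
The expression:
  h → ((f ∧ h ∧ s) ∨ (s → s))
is always true.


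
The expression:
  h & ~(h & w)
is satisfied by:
  {h: True, w: False}


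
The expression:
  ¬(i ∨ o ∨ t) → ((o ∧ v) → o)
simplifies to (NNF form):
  True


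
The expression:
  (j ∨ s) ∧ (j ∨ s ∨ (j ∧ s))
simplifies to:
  j ∨ s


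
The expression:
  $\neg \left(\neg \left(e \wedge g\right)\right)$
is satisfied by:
  {e: True, g: True}


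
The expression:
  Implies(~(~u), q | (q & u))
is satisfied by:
  {q: True, u: False}
  {u: False, q: False}
  {u: True, q: True}


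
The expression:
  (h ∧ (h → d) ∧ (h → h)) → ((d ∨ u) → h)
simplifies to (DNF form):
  True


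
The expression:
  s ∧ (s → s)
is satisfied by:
  {s: True}


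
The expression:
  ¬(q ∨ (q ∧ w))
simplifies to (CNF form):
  ¬q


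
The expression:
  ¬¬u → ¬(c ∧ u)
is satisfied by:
  {u: False, c: False}
  {c: True, u: False}
  {u: True, c: False}


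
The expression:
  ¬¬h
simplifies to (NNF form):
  h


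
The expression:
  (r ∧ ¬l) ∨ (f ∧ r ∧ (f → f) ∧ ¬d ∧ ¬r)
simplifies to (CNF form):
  r ∧ ¬l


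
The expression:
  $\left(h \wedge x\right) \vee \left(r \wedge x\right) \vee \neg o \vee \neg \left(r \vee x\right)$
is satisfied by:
  {h: True, o: False, r: False, x: False}
  {h: False, o: False, r: False, x: False}
  {x: True, h: True, o: False, r: False}
  {x: True, h: False, o: False, r: False}
  {r: True, h: True, o: False, x: False}
  {r: True, h: False, o: False, x: False}
  {r: True, x: True, h: True, o: False}
  {r: True, x: True, h: False, o: False}
  {o: True, h: True, x: False, r: False}
  {o: True, h: False, x: False, r: False}
  {x: True, o: True, h: True, r: False}
  {r: True, o: True, x: True, h: True}
  {r: True, o: True, x: True, h: False}


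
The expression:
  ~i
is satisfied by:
  {i: False}


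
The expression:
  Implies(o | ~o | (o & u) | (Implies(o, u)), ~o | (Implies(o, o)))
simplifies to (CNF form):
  True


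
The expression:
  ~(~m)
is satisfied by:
  {m: True}


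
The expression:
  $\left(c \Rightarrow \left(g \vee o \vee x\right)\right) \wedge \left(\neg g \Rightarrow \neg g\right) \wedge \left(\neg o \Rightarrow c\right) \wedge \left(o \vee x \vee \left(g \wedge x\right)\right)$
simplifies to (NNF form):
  $o \vee \left(c \wedge x\right)$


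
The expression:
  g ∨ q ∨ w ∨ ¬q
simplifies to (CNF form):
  True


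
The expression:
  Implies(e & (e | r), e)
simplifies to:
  True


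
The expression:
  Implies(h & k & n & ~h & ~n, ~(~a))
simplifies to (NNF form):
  True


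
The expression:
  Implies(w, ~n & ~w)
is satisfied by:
  {w: False}


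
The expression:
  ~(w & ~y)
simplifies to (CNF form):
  y | ~w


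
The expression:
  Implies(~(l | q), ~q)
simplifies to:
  True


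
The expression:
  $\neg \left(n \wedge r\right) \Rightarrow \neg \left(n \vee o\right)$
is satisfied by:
  {r: True, n: False, o: False}
  {n: False, o: False, r: False}
  {r: True, n: True, o: False}
  {r: True, o: True, n: True}
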